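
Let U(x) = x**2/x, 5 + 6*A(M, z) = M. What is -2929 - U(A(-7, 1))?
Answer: -2927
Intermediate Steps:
A(M, z) = -5/6 + M/6
U(x) = x
-2929 - U(A(-7, 1)) = -2929 - (-5/6 + (1/6)*(-7)) = -2929 - (-5/6 - 7/6) = -2929 - 1*(-2) = -2929 + 2 = -2927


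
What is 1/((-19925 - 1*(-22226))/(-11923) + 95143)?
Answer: 11923/1134387688 ≈ 1.0511e-5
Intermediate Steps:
1/((-19925 - 1*(-22226))/(-11923) + 95143) = 1/((-19925 + 22226)*(-1/11923) + 95143) = 1/(2301*(-1/11923) + 95143) = 1/(-2301/11923 + 95143) = 1/(1134387688/11923) = 11923/1134387688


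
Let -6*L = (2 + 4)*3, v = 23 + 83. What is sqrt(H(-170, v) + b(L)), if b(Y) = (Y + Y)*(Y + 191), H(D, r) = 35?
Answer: I*sqrt(1093) ≈ 33.061*I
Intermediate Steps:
v = 106
L = -3 (L = -(2 + 4)*3/6 = -3 ≈ -3.0000)
b(Y) = 2*Y*(191 + Y) (b(Y) = (2*Y)*(191 + Y) = 2*Y*(191 + Y))
sqrt(H(-170, v) + b(L)) = sqrt(35 + 2*(-3)*(191 - 3)) = sqrt(35 + 2*(-3)*188) = sqrt(35 - 1128) = sqrt(-1093) = I*sqrt(1093)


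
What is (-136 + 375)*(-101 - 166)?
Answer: -63813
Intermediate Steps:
(-136 + 375)*(-101 - 166) = 239*(-267) = -63813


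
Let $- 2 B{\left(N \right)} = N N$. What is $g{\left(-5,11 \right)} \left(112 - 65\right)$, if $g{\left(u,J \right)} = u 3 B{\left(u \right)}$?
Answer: $\frac{17625}{2} \approx 8812.5$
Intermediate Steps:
$B{\left(N \right)} = - \frac{N^{2}}{2}$ ($B{\left(N \right)} = - \frac{N N}{2} = - \frac{N^{2}}{2}$)
$g{\left(u,J \right)} = - \frac{3 u^{3}}{2}$ ($g{\left(u,J \right)} = u 3 \left(- \frac{u^{2}}{2}\right) = 3 u \left(- \frac{u^{2}}{2}\right) = - \frac{3 u^{3}}{2}$)
$g{\left(-5,11 \right)} \left(112 - 65\right) = - \frac{3 \left(-5\right)^{3}}{2} \left(112 - 65\right) = \left(- \frac{3}{2}\right) \left(-125\right) 47 = \frac{375}{2} \cdot 47 = \frac{17625}{2}$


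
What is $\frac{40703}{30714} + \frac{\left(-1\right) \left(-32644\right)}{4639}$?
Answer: $\frac{1191449033}{142482246} \approx 8.3621$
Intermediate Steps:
$\frac{40703}{30714} + \frac{\left(-1\right) \left(-32644\right)}{4639} = 40703 \cdot \frac{1}{30714} + 32644 \cdot \frac{1}{4639} = \frac{40703}{30714} + \frac{32644}{4639} = \frac{1191449033}{142482246}$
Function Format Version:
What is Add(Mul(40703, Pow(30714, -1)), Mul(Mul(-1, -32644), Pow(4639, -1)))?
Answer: Rational(1191449033, 142482246) ≈ 8.3621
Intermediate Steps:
Add(Mul(40703, Pow(30714, -1)), Mul(Mul(-1, -32644), Pow(4639, -1))) = Add(Mul(40703, Rational(1, 30714)), Mul(32644, Rational(1, 4639))) = Add(Rational(40703, 30714), Rational(32644, 4639)) = Rational(1191449033, 142482246)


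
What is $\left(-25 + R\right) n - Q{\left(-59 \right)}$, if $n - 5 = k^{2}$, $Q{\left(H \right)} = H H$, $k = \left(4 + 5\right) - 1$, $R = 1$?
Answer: $-5137$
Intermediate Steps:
$k = 8$ ($k = 9 - 1 = 8$)
$Q{\left(H \right)} = H^{2}$
$n = 69$ ($n = 5 + 8^{2} = 5 + 64 = 69$)
$\left(-25 + R\right) n - Q{\left(-59 \right)} = \left(-25 + 1\right) 69 - \left(-59\right)^{2} = \left(-24\right) 69 - 3481 = -1656 - 3481 = -5137$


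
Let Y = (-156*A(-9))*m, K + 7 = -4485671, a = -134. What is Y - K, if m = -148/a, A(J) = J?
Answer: 300644322/67 ≈ 4.4872e+6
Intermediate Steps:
m = 74/67 (m = -148/(-134) = -148*(-1/134) = 74/67 ≈ 1.1045)
K = -4485678 (K = -7 - 4485671 = -4485678)
Y = 103896/67 (Y = -156*(-9)*(74/67) = 1404*(74/67) = 103896/67 ≈ 1550.7)
Y - K = 103896/67 - 1*(-4485678) = 103896/67 + 4485678 = 300644322/67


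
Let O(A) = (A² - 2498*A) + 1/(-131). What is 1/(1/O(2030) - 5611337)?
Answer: -124455241/698360298667348 ≈ -1.7821e-7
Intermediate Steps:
O(A) = -1/131 + A² - 2498*A (O(A) = (A² - 2498*A) - 1/131 = -1/131 + A² - 2498*A)
1/(1/O(2030) - 5611337) = 1/(1/(-1/131 + 2030² - 2498*2030) - 5611337) = 1/(1/(-1/131 + 4120900 - 5070940) - 5611337) = 1/(1/(-124455241/131) - 5611337) = 1/(-131/124455241 - 5611337) = 1/(-698360298667348/124455241) = -124455241/698360298667348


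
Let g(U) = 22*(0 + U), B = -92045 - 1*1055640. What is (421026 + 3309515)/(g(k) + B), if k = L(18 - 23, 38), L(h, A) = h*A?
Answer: -3730541/1151865 ≈ -3.2387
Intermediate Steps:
L(h, A) = A*h
B = -1147685 (B = -92045 - 1055640 = -1147685)
k = -190 (k = 38*(18 - 23) = 38*(-5) = -190)
g(U) = 22*U
(421026 + 3309515)/(g(k) + B) = (421026 + 3309515)/(22*(-190) - 1147685) = 3730541/(-4180 - 1147685) = 3730541/(-1151865) = 3730541*(-1/1151865) = -3730541/1151865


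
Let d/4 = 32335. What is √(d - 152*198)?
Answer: 2*√24811 ≈ 315.03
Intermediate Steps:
d = 129340 (d = 4*32335 = 129340)
√(d - 152*198) = √(129340 - 152*198) = √(129340 - 30096) = √99244 = 2*√24811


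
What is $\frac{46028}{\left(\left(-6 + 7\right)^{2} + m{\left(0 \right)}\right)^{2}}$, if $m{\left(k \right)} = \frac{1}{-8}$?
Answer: $\frac{2945792}{49} \approx 60118.0$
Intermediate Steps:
$m{\left(k \right)} = - \frac{1}{8}$
$\frac{46028}{\left(\left(-6 + 7\right)^{2} + m{\left(0 \right)}\right)^{2}} = \frac{46028}{\left(\left(-6 + 7\right)^{2} - \frac{1}{8}\right)^{2}} = \frac{46028}{\left(1^{2} - \frac{1}{8}\right)^{2}} = \frac{46028}{\left(1 - \frac{1}{8}\right)^{2}} = \frac{46028}{\left(\frac{7}{8}\right)^{2}} = \frac{46028}{\frac{49}{64}} = 46028 \cdot \frac{64}{49} = \frac{2945792}{49}$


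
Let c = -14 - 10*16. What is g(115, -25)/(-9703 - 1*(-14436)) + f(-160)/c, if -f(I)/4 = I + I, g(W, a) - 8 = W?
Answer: -3018419/411771 ≈ -7.3303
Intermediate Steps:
g(W, a) = 8 + W
c = -174 (c = -14 - 160 = -174)
f(I) = -8*I (f(I) = -4*(I + I) = -8*I)
g(115, -25)/(-9703 - 1*(-14436)) + f(-160)/c = (8 + 115)/(-9703 - 1*(-14436)) - 8*(-160)/(-174) = 123/(-9703 + 14436) + 1280*(-1/174) = 123/4733 - 640/87 = -3018419/411771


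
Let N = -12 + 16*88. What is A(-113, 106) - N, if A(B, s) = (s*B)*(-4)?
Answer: 46516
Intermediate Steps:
A(B, s) = -4*B*s (A(B, s) = (B*s)*(-4) = -4*B*s)
N = 1396 (N = -12 + 1408 = 1396)
A(-113, 106) - N = -4*(-113)*106 - 1*1396 = 47912 - 1396 = 46516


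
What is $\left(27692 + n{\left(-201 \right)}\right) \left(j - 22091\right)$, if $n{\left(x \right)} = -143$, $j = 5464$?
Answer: $-458057223$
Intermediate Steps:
$\left(27692 + n{\left(-201 \right)}\right) \left(j - 22091\right) = \left(27692 - 143\right) \left(5464 - 22091\right) = 27549 \left(-16627\right) = -458057223$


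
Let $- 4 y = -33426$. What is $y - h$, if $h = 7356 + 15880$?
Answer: $- \frac{29759}{2} \approx -14880.0$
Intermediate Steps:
$h = 23236$
$y = \frac{16713}{2}$ ($y = \left(- \frac{1}{4}\right) \left(-33426\right) = \frac{16713}{2} \approx 8356.5$)
$y - h = \frac{16713}{2} - 23236 = - \frac{29759}{2}$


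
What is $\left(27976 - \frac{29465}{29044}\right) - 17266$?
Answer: $\frac{311031775}{29044} \approx 10709.0$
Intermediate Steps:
$\left(27976 - \frac{29465}{29044}\right) - 17266 = \frac{812505479}{29044} - 17266 = \frac{311031775}{29044}$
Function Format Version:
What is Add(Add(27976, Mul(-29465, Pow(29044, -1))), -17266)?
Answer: Rational(311031775, 29044) ≈ 10709.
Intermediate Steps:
Add(Add(27976, Mul(-29465, Pow(29044, -1))), -17266) = Add(Add(27976, Mul(-29465, Rational(1, 29044))), -17266) = Add(Add(27976, Rational(-29465, 29044)), -17266) = Add(Rational(812505479, 29044), -17266) = Rational(311031775, 29044)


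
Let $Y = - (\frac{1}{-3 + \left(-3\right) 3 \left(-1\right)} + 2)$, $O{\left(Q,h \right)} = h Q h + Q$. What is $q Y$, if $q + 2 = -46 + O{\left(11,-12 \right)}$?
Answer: $- \frac{20111}{6} \approx -3351.8$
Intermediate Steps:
$O{\left(Q,h \right)} = Q + Q h^{2}$ ($O{\left(Q,h \right)} = Q h h + Q = Q h^{2} + Q = Q + Q h^{2}$)
$Y = - \frac{13}{6}$ ($Y = - (\frac{1}{-3 - -9} + 2) = - (\frac{1}{-3 + 9} + 2) = - (\frac{1}{6} + 2) = \left(-1\right) \frac{13}{6} = - \frac{13}{6} \approx -2.1667$)
$q = 1547$ ($q = -2 - \left(46 - 11 \left(1 + \left(-12\right)^{2}\right)\right) = -2 - \left(46 - 11 \left(1 + 144\right)\right) = -2 + \left(-46 + 11 \cdot 145\right) = -2 + \left(-46 + 1595\right) = -2 + 1549 = 1547$)
$q Y = 1547 \left(- \frac{13}{6}\right) = - \frac{20111}{6}$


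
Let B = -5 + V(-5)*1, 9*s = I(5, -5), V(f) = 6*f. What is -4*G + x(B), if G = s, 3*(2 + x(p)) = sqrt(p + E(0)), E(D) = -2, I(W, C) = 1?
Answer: -22/9 + I*sqrt(37)/3 ≈ -2.4444 + 2.0276*I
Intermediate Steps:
s = 1/9 (s = (1/9)*1 = 1/9 ≈ 0.11111)
B = -35 (B = -5 + (6*(-5))*1 = -5 - 30*1 = -5 - 30 = -35)
x(p) = -2 + sqrt(-2 + p)/3 (x(p) = -2 + sqrt(p - 2)/3 = -2 + sqrt(-2 + p)/3)
G = 1/9 ≈ 0.11111
-4*G + x(B) = -4*1/9 + (-2 + sqrt(-2 - 35)/3) = -4/9 + (-2 + sqrt(-37)/3) = -4/9 + (-2 + (I*sqrt(37))/3) = -4/9 + (-2 + I*sqrt(37)/3) = -22/9 + I*sqrt(37)/3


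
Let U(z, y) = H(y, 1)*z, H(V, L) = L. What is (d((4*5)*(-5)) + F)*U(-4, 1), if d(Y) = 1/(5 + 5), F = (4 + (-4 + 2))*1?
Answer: -42/5 ≈ -8.4000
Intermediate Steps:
F = 2 (F = (4 - 2)*1 = 2*1 = 2)
U(z, y) = z (U(z, y) = 1*z = z)
d(Y) = 1/10
(d((4*5)*(-5)) + F)*U(-4, 1) = (1/10 + 2)*(-4) = (21/10)*(-4) = -42/5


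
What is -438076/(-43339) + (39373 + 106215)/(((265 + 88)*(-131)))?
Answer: 13948310136/2004125377 ≈ 6.9598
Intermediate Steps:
-438076/(-43339) + (39373 + 106215)/(((265 + 88)*(-131))) = -438076*(-1/43339) + 145588/((353*(-131))) = 438076/43339 + 145588/(-46243) = 438076/43339 + 145588*(-1/46243) = 438076/43339 - 145588/46243 = 13948310136/2004125377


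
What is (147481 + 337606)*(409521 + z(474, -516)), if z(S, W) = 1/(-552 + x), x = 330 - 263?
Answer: 96346856478508/485 ≈ 1.9865e+11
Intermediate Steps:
x = 67
z(S, W) = -1/485 (z(S, W) = 1/(-552 + 67) = 1/(-485) = -1/485)
(147481 + 337606)*(409521 + z(474, -516)) = (147481 + 337606)*(409521 - 1/485) = 485087*(198617684/485) = 96346856478508/485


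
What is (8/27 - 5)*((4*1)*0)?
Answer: 0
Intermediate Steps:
(8/27 - 5)*((4*1)*0) = (8*(1/27) - 5)*(4*0) = (8/27 - 5)*0 = -127/27*0 = 0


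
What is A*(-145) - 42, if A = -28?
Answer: 4018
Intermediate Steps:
A*(-145) - 42 = -28*(-145) - 42 = 4060 - 42 = 4018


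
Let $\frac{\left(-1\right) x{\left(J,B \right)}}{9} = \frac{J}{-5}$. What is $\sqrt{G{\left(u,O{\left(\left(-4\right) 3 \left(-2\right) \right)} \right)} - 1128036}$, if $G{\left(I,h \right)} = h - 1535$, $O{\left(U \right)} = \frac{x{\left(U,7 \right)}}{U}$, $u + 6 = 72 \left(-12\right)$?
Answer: $\frac{i \sqrt{28239230}}{5} \approx 1062.8 i$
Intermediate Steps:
$x{\left(J,B \right)} = \frac{9 J}{5}$ ($x{\left(J,B \right)} = - 9 \frac{J}{-5} = - 9 J \left(- \frac{1}{5}\right) = - 9 \left(- \frac{J}{5}\right) = \frac{9 J}{5}$)
$u = -870$ ($u = -6 + 72 \left(-12\right) = -6 - 864 = -870$)
$O{\left(U \right)} = \frac{9}{5}$ ($O{\left(U \right)} = \frac{\frac{9}{5} U}{U} = \frac{9}{5}$)
$G{\left(I,h \right)} = -1535 + h$
$\sqrt{G{\left(u,O{\left(\left(-4\right) 3 \left(-2\right) \right)} \right)} - 1128036} = \sqrt{\left(-1535 + \frac{9}{5}\right) - 1128036} = \sqrt{- \frac{7666}{5} - 1128036} = \sqrt{- \frac{5647846}{5}} = \frac{i \sqrt{28239230}}{5}$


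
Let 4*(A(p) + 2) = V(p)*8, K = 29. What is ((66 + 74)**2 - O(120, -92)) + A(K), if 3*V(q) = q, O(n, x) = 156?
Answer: 58384/3 ≈ 19461.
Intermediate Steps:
V(q) = q/3
A(p) = -2 + 2*p/3 (A(p) = -2 + ((p/3)*8)/4 = -2 + (8*p/3)/4 = -2 + 2*p/3)
((66 + 74)**2 - O(120, -92)) + A(K) = ((66 + 74)**2 - 1*156) + (-2 + (2/3)*29) = (140**2 - 156) + (-2 + 58/3) = (19600 - 156) + 52/3 = 19444 + 52/3 = 58384/3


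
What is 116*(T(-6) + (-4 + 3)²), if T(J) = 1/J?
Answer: 290/3 ≈ 96.667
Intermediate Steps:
116*(T(-6) + (-4 + 3)²) = 116*(1/(-6) + (-4 + 3)²) = 116*(-⅙ + (-1)²) = 116*(-⅙ + 1) = 116*(⅚) = 290/3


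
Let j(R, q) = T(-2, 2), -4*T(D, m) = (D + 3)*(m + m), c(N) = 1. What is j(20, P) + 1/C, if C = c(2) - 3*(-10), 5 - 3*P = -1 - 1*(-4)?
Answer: -30/31 ≈ -0.96774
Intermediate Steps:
P = ⅔ (P = 5/3 - (-1 - 1*(-4))/3 = 5/3 - (-1 + 4)/3 = 5/3 - ⅓*3 = 5/3 - 1 = ⅔ ≈ 0.66667)
T(D, m) = -m*(3 + D)/2 (T(D, m) = -(D + 3)*(m + m)/4 = -(3 + D)*2*m/4 = -m*(3 + D)/2)
j(R, q) = -1 (j(R, q) = -½*2*(3 - 2) = -½*2*1 = -1)
C = 31 (C = 1 - 3*(-10) = 1 + 30 = 31)
j(20, P) + 1/C = -1 + 1/31 = -30/31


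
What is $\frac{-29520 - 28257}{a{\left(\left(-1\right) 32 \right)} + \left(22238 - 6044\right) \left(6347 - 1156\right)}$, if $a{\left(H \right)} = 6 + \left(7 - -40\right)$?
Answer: $- \frac{57777}{84063107} \approx -0.0006873$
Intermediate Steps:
$a{\left(H \right)} = 53$ ($a{\left(H \right)} = 6 + \left(7 + 40\right) = 6 + 47 = 53$)
$\frac{-29520 - 28257}{a{\left(\left(-1\right) 32 \right)} + \left(22238 - 6044\right) \left(6347 - 1156\right)} = \frac{-29520 - 28257}{53 + \left(22238 - 6044\right) \left(6347 - 1156\right)} = - \frac{57777}{53 + 16194 \cdot 5191} = - \frac{57777}{53 + 84063054} = - \frac{57777}{84063107}$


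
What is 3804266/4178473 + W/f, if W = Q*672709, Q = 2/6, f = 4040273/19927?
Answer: 56058843250038793/50646514929387 ≈ 1106.9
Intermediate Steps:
f = 4040273/19927 (f = 4040273*(1/19927) = 4040273/19927 ≈ 202.75)
Q = 1/3 (Q = 2*(1/6) = 1/3 ≈ 0.33333)
W = 672709/3 (W = (1/3)*672709 = 672709/3 ≈ 2.2424e+5)
3804266/4178473 + W/f = 3804266/4178473 + 672709/(3*(4040273/19927)) = 3804266*(1/4178473) + (672709/3)*(19927/4040273) = 3804266/4178473 + 13405072243/12120819 = 56058843250038793/50646514929387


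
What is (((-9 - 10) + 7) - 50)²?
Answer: 3844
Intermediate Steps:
(((-9 - 10) + 7) - 50)² = ((-19 + 7) - 50)² = (-12 - 50)² = (-62)² = 3844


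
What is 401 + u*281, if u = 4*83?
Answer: 93693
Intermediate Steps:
u = 332
401 + u*281 = 401 + 332*281 = 401 + 93292 = 93693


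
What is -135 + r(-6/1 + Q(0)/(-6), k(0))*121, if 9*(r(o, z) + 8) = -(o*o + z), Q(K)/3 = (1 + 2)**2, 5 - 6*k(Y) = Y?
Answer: -280417/108 ≈ -2596.5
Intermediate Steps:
k(Y) = 5/6 - Y/6
Q(K) = 27 (Q(K) = 3*(1 + 2)**2 = 3*3**2 = 3*9 = 27)
r(o, z) = -8 - z/9 - o**2/9 (r(o, z) = -8 + (-(o*o + z))/9 = -8 + (-(o**2 + z))/9 = -8 + (-(z + o**2))/9 = -8 + (-z - o**2)/9 = -8 + (-z/9 - o**2/9) = -8 - z/9 - o**2/9)
-135 + r(-6/1 + Q(0)/(-6), k(0))*121 = -135 + (-8 - (5/6 - 1/6*0)/9 - (-6/1 + 27/(-6))**2/9)*121 = -135 + (-8 - (5/6 + 0)/9 - (-6*1 + 27*(-1/6))**2/9)*121 = -135 + (-8 - 1/9*5/6 - (-6 - 9/2)**2/9)*121 = -135 + (-8 - 5/54 - (-21/2)**2/9)*121 = -135 + (-8 - 5/54 - 1/9*441/4)*121 = -135 + (-8 - 5/54 - 49/4)*121 = -135 - 2197/108*121 = -135 - 265837/108 = -280417/108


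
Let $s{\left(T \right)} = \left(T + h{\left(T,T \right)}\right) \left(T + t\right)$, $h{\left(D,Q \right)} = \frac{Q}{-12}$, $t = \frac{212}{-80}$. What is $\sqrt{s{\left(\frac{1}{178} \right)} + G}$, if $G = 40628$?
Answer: $\frac{\sqrt{514902848210}}{3560} \approx 201.56$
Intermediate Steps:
$t = - \frac{53}{20}$ ($t = 212 \left(- \frac{1}{80}\right) = - \frac{53}{20} \approx -2.65$)
$h{\left(D,Q \right)} = - \frac{Q}{12}$ ($h{\left(D,Q \right)} = Q \left(- \frac{1}{12}\right) = - \frac{Q}{12}$)
$s{\left(T \right)} = \frac{11 T \left(- \frac{53}{20} + T\right)}{12}$ ($s{\left(T \right)} = \left(T - \frac{T}{12}\right) \left(T - \frac{53}{20}\right) = \frac{11 T}{12} \left(- \frac{53}{20} + T\right) = \frac{11 T \left(- \frac{53}{20} + T\right)}{12}$)
$\sqrt{s{\left(\frac{1}{178} \right)} + G} = \sqrt{\frac{11 \left(-53 + \frac{20}{178}\right)}{240 \cdot 178} + 40628} = \sqrt{\frac{11}{240} \cdot \frac{1}{178} \left(-53 + 20 \cdot \frac{1}{178}\right) + 40628} = \sqrt{\frac{11}{240} \cdot \frac{1}{178} \left(-53 + \frac{10}{89}\right) + 40628} = \sqrt{\frac{11}{240} \cdot \frac{1}{178} \left(- \frac{4707}{89}\right) + 40628} = \sqrt{- \frac{17259}{1267360} + 40628} = \sqrt{\frac{51490284821}{1267360}} = \frac{\sqrt{514902848210}}{3560}$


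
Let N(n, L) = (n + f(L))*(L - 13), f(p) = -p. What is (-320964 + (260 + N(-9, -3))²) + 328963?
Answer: 134735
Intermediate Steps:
N(n, L) = (-13 + L)*(n - L) (N(n, L) = (n - L)*(L - 13) = (n - L)*(-13 + L) = (-13 + L)*(n - L))
(-320964 + (260 + N(-9, -3))²) + 328963 = (-320964 + (260 + (-1*(-3)² - 13*(-9) + 13*(-3) - 3*(-9)))²) + 328963 = (-320964 + (260 + (-1*9 + 117 - 39 + 27))²) + 328963 = (-320964 + (260 + (-9 + 117 - 39 + 27))²) + 328963 = (-320964 + (260 + 96)²) + 328963 = (-320964 + 356²) + 328963 = (-320964 + 126736) + 328963 = -194228 + 328963 = 134735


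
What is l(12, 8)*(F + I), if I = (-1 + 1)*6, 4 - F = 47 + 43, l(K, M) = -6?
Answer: 516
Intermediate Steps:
F = -86 (F = 4 - (47 + 43) = 4 - 1*90 = 4 - 90 = -86)
I = 0 (I = 0*6 = 0)
l(12, 8)*(F + I) = -6*(-86 + 0) = -6*(-86) = 516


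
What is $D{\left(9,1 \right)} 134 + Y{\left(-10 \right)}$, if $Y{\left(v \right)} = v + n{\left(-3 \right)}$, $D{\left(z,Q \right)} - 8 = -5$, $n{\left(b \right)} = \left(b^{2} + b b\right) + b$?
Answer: $407$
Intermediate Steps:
$n{\left(b \right)} = b + 2 b^{2}$ ($n{\left(b \right)} = \left(b^{2} + b^{2}\right) + b = 2 b^{2} + b = b + 2 b^{2}$)
$D{\left(z,Q \right)} = 3$ ($D{\left(z,Q \right)} = 8 - 5 = 3$)
$Y{\left(v \right)} = 15 + v$ ($Y{\left(v \right)} = v - 3 \left(1 + 2 \left(-3\right)\right) = v - 3 \left(1 - 6\right) = v - -15 = v + 15 = 15 + v$)
$D{\left(9,1 \right)} 134 + Y{\left(-10 \right)} = 3 \cdot 134 + \left(15 - 10\right) = 402 + 5 = 407$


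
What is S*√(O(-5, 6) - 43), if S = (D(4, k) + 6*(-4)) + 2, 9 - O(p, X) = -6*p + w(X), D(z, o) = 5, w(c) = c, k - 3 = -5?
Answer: -17*I*√70 ≈ -142.23*I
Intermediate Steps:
k = -2 (k = 3 - 5 = -2)
O(p, X) = 9 - X + 6*p (O(p, X) = 9 - (-6*p + X) = 9 - (X - 6*p) = 9 + (-X + 6*p) = 9 - X + 6*p)
S = -17 (S = (5 + 6*(-4)) + 2 = (5 - 24) + 2 = -19 + 2 = -17)
S*√(O(-5, 6) - 43) = -17*√((9 - 1*6 + 6*(-5)) - 43) = -17*√((9 - 6 - 30) - 43) = -17*√(-27 - 43) = -17*I*√70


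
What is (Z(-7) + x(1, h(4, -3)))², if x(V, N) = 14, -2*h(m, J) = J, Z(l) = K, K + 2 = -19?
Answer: 49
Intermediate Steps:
K = -21 (K = -2 - 19 = -21)
Z(l) = -21
h(m, J) = -J/2
(Z(-7) + x(1, h(4, -3)))² = (-21 + 14)² = (-7)² = 49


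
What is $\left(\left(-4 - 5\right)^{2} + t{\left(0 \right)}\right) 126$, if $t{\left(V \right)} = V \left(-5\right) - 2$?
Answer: $9954$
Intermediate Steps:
$t{\left(V \right)} = -2 - 5 V$ ($t{\left(V \right)} = - 5 V - 2 = -2 - 5 V$)
$\left(\left(-4 - 5\right)^{2} + t{\left(0 \right)}\right) 126 = \left(\left(-4 - 5\right)^{2} - 2\right) 126 = \left(\left(-9\right)^{2} + \left(-2 + 0\right)\right) 126 = \left(81 - 2\right) 126 = 79 \cdot 126 = 9954$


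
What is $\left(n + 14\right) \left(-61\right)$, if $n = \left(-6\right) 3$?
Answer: $244$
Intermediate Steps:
$n = -18$
$\left(n + 14\right) \left(-61\right) = \left(-18 + 14\right) \left(-61\right) = \left(-4\right) \left(-61\right) = 244$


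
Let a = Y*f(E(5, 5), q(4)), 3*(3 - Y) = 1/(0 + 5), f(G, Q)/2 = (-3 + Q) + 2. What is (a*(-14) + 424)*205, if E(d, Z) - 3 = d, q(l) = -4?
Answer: 513320/3 ≈ 1.7111e+5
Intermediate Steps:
E(d, Z) = 3 + d
f(G, Q) = -2 + 2*Q (f(G, Q) = 2*((-3 + Q) + 2) = 2*(-1 + Q) = -2 + 2*Q)
Y = 44/15 (Y = 3 - 1/(3*(0 + 5)) = 3 - ⅓/5 = 3 - ⅓*⅕ = 3 - 1/15 = 44/15 ≈ 2.9333)
a = -88/3 (a = 44*(-2 + 2*(-4))/15 = 44*(-2 - 8)/15 = (44/15)*(-10) = -88/3 ≈ -29.333)
(a*(-14) + 424)*205 = (-88/3*(-14) + 424)*205 = (1232/3 + 424)*205 = (2504/3)*205 = 513320/3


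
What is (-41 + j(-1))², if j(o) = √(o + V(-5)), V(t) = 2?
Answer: 1600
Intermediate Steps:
j(o) = √(2 + o) (j(o) = √(o + 2) = √(2 + o))
(-41 + j(-1))² = (-41 + √(2 - 1))² = (-41 + √1)² = (-41 + 1)² = (-40)² = 1600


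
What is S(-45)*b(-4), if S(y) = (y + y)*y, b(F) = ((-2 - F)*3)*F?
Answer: -97200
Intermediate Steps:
b(F) = F*(-6 - 3*F) (b(F) = (-6 - 3*F)*F = F*(-6 - 3*F))
S(y) = 2*y**2 (S(y) = (2*y)*y = 2*y**2)
S(-45)*b(-4) = (2*(-45)**2)*(-3*(-4)*(2 - 4)) = (2*2025)*(-3*(-4)*(-2)) = 4050*(-24) = -97200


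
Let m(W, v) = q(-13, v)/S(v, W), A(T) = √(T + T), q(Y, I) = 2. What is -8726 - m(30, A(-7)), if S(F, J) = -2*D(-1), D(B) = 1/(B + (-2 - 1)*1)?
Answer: -8730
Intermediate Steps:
D(B) = 1/(-3 + B) (D(B) = 1/(B - 3*1) = 1/(B - 3) = 1/(-3 + B))
S(F, J) = ½ (S(F, J) = -2/(-3 - 1) = -2/(-4) = -2*(-¼) = ½)
A(T) = √2*√T (A(T) = √(2*T) = √2*√T)
m(W, v) = 4 (m(W, v) = 2/(½) = 2*2 = 4)
-8726 - m(30, A(-7)) = -8726 - 1*4 = -8726 - 4 = -8730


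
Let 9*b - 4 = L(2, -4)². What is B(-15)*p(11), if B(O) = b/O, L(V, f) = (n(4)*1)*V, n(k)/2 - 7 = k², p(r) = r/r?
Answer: -8468/135 ≈ -62.726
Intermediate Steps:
p(r) = 1
n(k) = 14 + 2*k²
L(V, f) = 46*V (L(V, f) = ((14 + 2*4²)*1)*V = ((14 + 2*16)*1)*V = ((14 + 32)*1)*V = (46*1)*V = 46*V)
b = 8468/9 (b = 4/9 + (46*2)²/9 = 4/9 + (⅑)*92² = 4/9 + (⅑)*8464 = 4/9 + 8464/9 = 8468/9 ≈ 940.89)
B(O) = 8468/(9*O)
B(-15)*p(11) = ((8468/9)/(-15))*1 = ((8468/9)*(-1/15))*1 = -8468/135*1 = -8468/135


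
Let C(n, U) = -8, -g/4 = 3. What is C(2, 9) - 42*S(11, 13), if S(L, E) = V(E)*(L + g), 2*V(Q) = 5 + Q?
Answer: 370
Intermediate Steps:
g = -12 (g = -4*3 = -12)
V(Q) = 5/2 + Q/2 (V(Q) = (5 + Q)/2 = 5/2 + Q/2)
S(L, E) = (-12 + L)*(5/2 + E/2) (S(L, E) = (5/2 + E/2)*(L - 12) = (5/2 + E/2)*(-12 + L) = (-12 + L)*(5/2 + E/2))
C(2, 9) - 42*S(11, 13) = -8 - 21*(-12 + 11)*(5 + 13) = -8 - 21*(-1)*18 = -8 - 42*(-9) = -8 + 378 = 370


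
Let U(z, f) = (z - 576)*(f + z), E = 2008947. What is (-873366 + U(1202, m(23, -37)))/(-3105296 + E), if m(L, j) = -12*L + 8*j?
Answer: 478986/1096349 ≈ 0.43689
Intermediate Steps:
U(z, f) = (-576 + z)*(f + z)
(-873366 + U(1202, m(23, -37)))/(-3105296 + E) = (-873366 + (1202² - 576*(-12*23 + 8*(-37)) - 576*1202 + (-12*23 + 8*(-37))*1202))/(-3105296 + 2008947) = (-873366 + (1444804 - 576*(-276 - 296) - 692352 + (-276 - 296)*1202))/(-1096349) = (-873366 + (1444804 - 576*(-572) - 692352 - 572*1202))*(-1/1096349) = (-873366 + (1444804 + 329472 - 692352 - 687544))*(-1/1096349) = (-873366 + 394380)*(-1/1096349) = -478986*(-1/1096349) = 478986/1096349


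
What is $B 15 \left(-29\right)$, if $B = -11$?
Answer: $4785$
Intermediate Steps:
$B 15 \left(-29\right) = \left(-11\right) 15 \left(-29\right) = \left(-165\right) \left(-29\right) = 4785$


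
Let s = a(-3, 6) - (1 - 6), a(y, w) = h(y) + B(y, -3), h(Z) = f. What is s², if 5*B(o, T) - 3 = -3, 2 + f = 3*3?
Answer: 144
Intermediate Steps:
f = 7 (f = -2 + 3*3 = -2 + 9 = 7)
h(Z) = 7
B(o, T) = 0 (B(o, T) = ⅗ + (⅕)*(-3) = ⅗ - ⅗ = 0)
a(y, w) = 7 (a(y, w) = 7 + 0 = 7)
s = 12 (s = 7 - (1 - 6) = 7 - 1*(-5) = 7 + 5 = 12)
s² = 12² = 144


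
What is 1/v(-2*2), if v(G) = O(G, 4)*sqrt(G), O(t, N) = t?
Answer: I/8 ≈ 0.125*I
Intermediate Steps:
v(G) = G**(3/2) (v(G) = G*sqrt(G) = G**(3/2))
1/v(-2*2) = 1/((-2*2)**(3/2)) = 1/((-4)**(3/2)) = 1/(-8*I) = I/8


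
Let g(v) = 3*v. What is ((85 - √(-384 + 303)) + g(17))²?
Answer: 18415 - 2448*I ≈ 18415.0 - 2448.0*I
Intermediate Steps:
((85 - √(-384 + 303)) + g(17))² = ((85 - √(-384 + 303)) + 3*17)² = ((85 - √(-81)) + 51)² = ((85 - 9*I) + 51)² = (136 - 9*I)²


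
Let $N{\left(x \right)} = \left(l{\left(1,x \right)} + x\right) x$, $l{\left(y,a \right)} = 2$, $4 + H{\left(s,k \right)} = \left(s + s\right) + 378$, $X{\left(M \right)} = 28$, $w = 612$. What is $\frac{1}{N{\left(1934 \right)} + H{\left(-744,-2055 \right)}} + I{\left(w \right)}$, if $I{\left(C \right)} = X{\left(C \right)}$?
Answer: $\frac{104807081}{3743110} \approx 28.0$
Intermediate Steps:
$H{\left(s,k \right)} = 374 + 2 s$ ($H{\left(s,k \right)} = -4 + \left(\left(s + s\right) + 378\right) = -4 + \left(2 s + 378\right) = -4 + \left(378 + 2 s\right) = 374 + 2 s$)
$I{\left(C \right)} = 28$
$N{\left(x \right)} = x \left(2 + x\right)$ ($N{\left(x \right)} = \left(2 + x\right) x = x \left(2 + x\right)$)
$\frac{1}{N{\left(1934 \right)} + H{\left(-744,-2055 \right)}} + I{\left(w \right)} = \frac{1}{1934 \left(2 + 1934\right) + \left(374 + 2 \left(-744\right)\right)} + 28 = \frac{1}{1934 \cdot 1936 + \left(374 - 1488\right)} + 28 = \frac{1}{3744224 - 1114} + 28 = \frac{1}{3743110} + 28 = \frac{104807081}{3743110}$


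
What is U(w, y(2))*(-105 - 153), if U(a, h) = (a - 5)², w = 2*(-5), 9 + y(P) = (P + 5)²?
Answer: -58050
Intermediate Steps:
y(P) = -9 + (5 + P)² (y(P) = -9 + (P + 5)² = -9 + (5 + P)²)
w = -10
U(a, h) = (-5 + a)²
U(w, y(2))*(-105 - 153) = (-5 - 10)²*(-105 - 153) = (-15)²*(-258) = 225*(-258) = -58050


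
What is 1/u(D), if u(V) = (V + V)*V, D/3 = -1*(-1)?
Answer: 1/18 ≈ 0.055556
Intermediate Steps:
D = 3 (D = 3*(-1*(-1)) = 3*1 = 3)
u(V) = 2*V² (u(V) = (2*V)*V = 2*V²)
1/u(D) = 1/(2*3²) = 1/(2*9) = 1/18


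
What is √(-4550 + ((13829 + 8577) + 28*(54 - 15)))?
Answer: 2*√4737 ≈ 137.65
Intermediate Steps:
√(-4550 + ((13829 + 8577) + 28*(54 - 15))) = √(-4550 + (22406 + 28*39)) = √(-4550 + (22406 + 1092)) = √(-4550 + 23498) = √18948 = 2*√4737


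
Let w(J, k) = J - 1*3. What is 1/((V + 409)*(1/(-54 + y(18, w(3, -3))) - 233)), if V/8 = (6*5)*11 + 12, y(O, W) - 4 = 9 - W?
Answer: -41/30047330 ≈ -1.3645e-6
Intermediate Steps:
w(J, k) = -3 + J (w(J, k) = J - 3 = -3 + J)
y(O, W) = 13 - W (y(O, W) = 4 + (9 - W) = 13 - W)
V = 2736 (V = 8*((6*5)*11 + 12) = 8*(30*11 + 12) = 8*(330 + 12) = 8*342 = 2736)
1/((V + 409)*(1/(-54 + y(18, w(3, -3))) - 233)) = 1/((2736 + 409)*(1/(-54 + (13 - (-3 + 3))) - 233)) = 1/(3145*(1/(-54 + (13 - 1*0)) - 233)) = 1/(3145*(1/(-54 + (13 + 0)) - 233)) = 1/(3145*(1/(-54 + 13) - 233)) = 1/(3145*(1/(-41) - 233)) = 1/(3145*(-1/41 - 233)) = 1/(3145*(-9554/41)) = 1/(-30047330/41) = -41/30047330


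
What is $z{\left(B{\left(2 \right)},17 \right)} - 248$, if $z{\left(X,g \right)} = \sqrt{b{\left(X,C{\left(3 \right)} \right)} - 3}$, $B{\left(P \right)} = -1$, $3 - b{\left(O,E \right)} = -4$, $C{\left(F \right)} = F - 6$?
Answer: $-246$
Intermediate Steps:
$C{\left(F \right)} = -6 + F$ ($C{\left(F \right)} = F - 6 = -6 + F$)
$b{\left(O,E \right)} = 7$ ($b{\left(O,E \right)} = 3 - -4 = 3 + 4 = 7$)
$z{\left(X,g \right)} = 2$ ($z{\left(X,g \right)} = \sqrt{7 - 3} = \sqrt{4} = 2$)
$z{\left(B{\left(2 \right)},17 \right)} - 248 = 2 - 248 = -246$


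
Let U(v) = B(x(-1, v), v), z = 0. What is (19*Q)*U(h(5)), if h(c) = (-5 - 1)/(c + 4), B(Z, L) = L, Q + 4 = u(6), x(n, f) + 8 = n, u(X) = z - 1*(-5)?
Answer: -38/3 ≈ -12.667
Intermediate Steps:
u(X) = 5 (u(X) = 0 - 1*(-5) = 0 + 5 = 5)
x(n, f) = -8 + n
Q = 1 (Q = -4 + 5 = 1)
h(c) = -6/(4 + c)
U(v) = v
(19*Q)*U(h(5)) = (19*1)*(-6/(4 + 5)) = 19*(-6/9) = 19*(-6*1/9) = 19*(-2/3) = -38/3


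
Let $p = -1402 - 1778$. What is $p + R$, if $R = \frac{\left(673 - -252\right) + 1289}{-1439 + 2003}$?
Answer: $- \frac{298551}{94} \approx -3176.1$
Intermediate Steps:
$R = \frac{369}{94}$ ($R = \frac{\left(673 + 252\right) + 1289}{564} = \left(925 + 1289\right) \frac{1}{564} = 2214 \cdot \frac{1}{564} = \frac{369}{94} \approx 3.9255$)
$p = -3180$ ($p = -1402 - 1778 = -3180$)
$p + R = -3180 + \frac{369}{94} = - \frac{298551}{94}$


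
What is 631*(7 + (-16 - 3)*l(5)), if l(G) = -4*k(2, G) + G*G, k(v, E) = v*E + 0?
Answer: 184252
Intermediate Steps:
k(v, E) = E*v (k(v, E) = E*v + 0 = E*v)
l(G) = G**2 - 8*G (l(G) = -4*G*2 + G*G = -8*G + G**2 = G**2 - 8*G)
631*(7 + (-16 - 3)*l(5)) = 631*(7 + (-16 - 3)*(5*(-8 + 5))) = 631*(7 - 95*(-3)) = 631*(7 - 19*(-15)) = 631*(7 + 285) = 631*292 = 184252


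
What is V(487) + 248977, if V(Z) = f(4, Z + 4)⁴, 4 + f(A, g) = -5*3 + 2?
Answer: 332498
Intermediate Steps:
f(A, g) = -17 (f(A, g) = -4 + (-5*3 + 2) = -4 + (-15 + 2) = -4 - 13 = -17)
V(Z) = 83521 (V(Z) = (-17)⁴ = 83521)
V(487) + 248977 = 83521 + 248977 = 332498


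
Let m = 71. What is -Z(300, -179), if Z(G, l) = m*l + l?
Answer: 12888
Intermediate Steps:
Z(G, l) = 72*l (Z(G, l) = 71*l + l = 72*l)
-Z(300, -179) = -72*(-179) = -1*(-12888) = 12888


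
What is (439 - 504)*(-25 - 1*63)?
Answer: 5720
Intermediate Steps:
(439 - 504)*(-25 - 1*63) = -65*(-25 - 63) = -65*(-88) = 5720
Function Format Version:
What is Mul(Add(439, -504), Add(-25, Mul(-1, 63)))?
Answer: 5720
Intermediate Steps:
Mul(Add(439, -504), Add(-25, Mul(-1, 63))) = Mul(-65, Add(-25, -63)) = Mul(-65, -88) = 5720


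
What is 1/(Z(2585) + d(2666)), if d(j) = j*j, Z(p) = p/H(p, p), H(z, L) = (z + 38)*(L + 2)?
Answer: 6785701/48229749859341 ≈ 1.4070e-7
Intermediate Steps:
H(z, L) = (2 + L)*(38 + z) (H(z, L) = (38 + z)*(2 + L) = (2 + L)*(38 + z))
Z(p) = p/(76 + p**2 + 40*p) (Z(p) = p/(76 + 2*p + 38*p + p*p) = p/(76 + 2*p + 38*p + p**2) = p/(76 + p**2 + 40*p))
d(j) = j**2
1/(Z(2585) + d(2666)) = 1/(2585/(76 + 2585**2 + 40*2585) + 2666**2) = 1/(2585/(76 + 6682225 + 103400) + 7107556) = 1/(2585/6785701 + 7107556) = 1/(48229749859341/6785701) = 6785701/48229749859341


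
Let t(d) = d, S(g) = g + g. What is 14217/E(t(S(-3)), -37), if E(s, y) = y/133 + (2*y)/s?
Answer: 5672583/4810 ≈ 1179.3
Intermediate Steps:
S(g) = 2*g
E(s, y) = y/133 + 2*y/s (E(s, y) = y*(1/133) + 2*y/s = y/133 + 2*y/s)
14217/E(t(S(-3)), -37) = 14217/(((1/133)*(-37)*(266 + 2*(-3))/(2*(-3)))) = 14217/(((1/133)*(-37)*(266 - 6)/(-6))) = 14217/(((1/133)*(-37)*(-1/6)*260)) = 14217/(4810/399) = 14217*(399/4810) = 5672583/4810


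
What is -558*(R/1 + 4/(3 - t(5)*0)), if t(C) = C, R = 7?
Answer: -4650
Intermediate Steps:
-558*(R/1 + 4/(3 - t(5)*0)) = -558*(7/1 + 4/(3 - 5*0)) = -558*(7*1 + 4/(3 - 1*0)) = -558*(7 + 4/(3 + 0)) = -558*(7 + 4/3) = -558*25/3 = -4650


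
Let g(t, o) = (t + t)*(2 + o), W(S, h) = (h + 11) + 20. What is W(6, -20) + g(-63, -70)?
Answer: 8579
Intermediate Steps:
W(S, h) = 31 + h (W(S, h) = (11 + h) + 20 = 31 + h)
g(t, o) = 2*t*(2 + o) (g(t, o) = (2*t)*(2 + o) = 2*t*(2 + o))
W(6, -20) + g(-63, -70) = (31 - 20) + 2*(-63)*(2 - 70) = 11 + 2*(-63)*(-68) = 11 + 8568 = 8579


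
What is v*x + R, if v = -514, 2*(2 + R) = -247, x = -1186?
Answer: 1218957/2 ≈ 6.0948e+5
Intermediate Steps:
R = -251/2 (R = -2 + (½)*(-247) = -2 - 247/2 = -251/2 ≈ -125.50)
v*x + R = -514*(-1186) - 251/2 = 609604 - 251/2 = 1218957/2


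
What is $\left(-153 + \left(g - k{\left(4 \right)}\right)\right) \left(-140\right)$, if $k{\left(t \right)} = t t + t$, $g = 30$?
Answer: $20020$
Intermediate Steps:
$k{\left(t \right)} = t + t^{2}$ ($k{\left(t \right)} = t^{2} + t = t + t^{2}$)
$\left(-153 + \left(g - k{\left(4 \right)}\right)\right) \left(-140\right) = \left(-153 + \left(30 - 4 \left(1 + 4\right)\right)\right) \left(-140\right) = \left(-153 + \left(30 - 4 \cdot 5\right)\right) \left(-140\right) = \left(-153 + \left(30 - 20\right)\right) \left(-140\right) = \left(-153 + 10\right) \left(-140\right) = \left(-143\right) \left(-140\right) = 20020$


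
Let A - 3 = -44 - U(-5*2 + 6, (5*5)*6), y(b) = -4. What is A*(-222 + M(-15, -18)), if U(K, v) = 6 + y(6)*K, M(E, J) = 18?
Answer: 12852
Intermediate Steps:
U(K, v) = 6 - 4*K
A = -63 (A = 3 + (-44 - (6 - 4*(-5*2 + 6))) = 3 + (-44 - (6 - 4*(-10 + 6))) = 3 + (-44 - (6 - 4*(-4))) = 3 + (-44 - (6 + 16)) = 3 + (-44 - 1*22) = 3 + (-44 - 22) = 3 - 66 = -63)
A*(-222 + M(-15, -18)) = -63*(-222 + 18) = -63*(-204) = 12852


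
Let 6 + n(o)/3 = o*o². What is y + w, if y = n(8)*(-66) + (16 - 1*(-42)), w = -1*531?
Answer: -100661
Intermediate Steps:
n(o) = -18 + 3*o³ (n(o) = -18 + 3*(o*o²) = -18 + 3*o³)
w = -531
y = -100130 (y = (-18 + 3*8³)*(-66) + (16 - 1*(-42)) = (-18 + 3*512)*(-66) + (16 + 42) = (-18 + 1536)*(-66) + 58 = 1518*(-66) + 58 = -100188 + 58 = -100130)
y + w = -100130 - 531 = -100661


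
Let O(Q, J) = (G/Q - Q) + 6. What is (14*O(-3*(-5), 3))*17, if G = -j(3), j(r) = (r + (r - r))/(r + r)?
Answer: -32249/15 ≈ -2149.9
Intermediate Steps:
j(r) = ½ (j(r) = (r + 0)/((2*r)) = r*(1/(2*r)) = ½)
G = -½ (G = -1*½ = -½ ≈ -0.50000)
O(Q, J) = 6 - Q - 1/(2*Q) (O(Q, J) = (-1/(2*Q) - Q) + 6 = (-Q - 1/(2*Q)) + 6 = 6 - Q - 1/(2*Q))
(14*O(-3*(-5), 3))*17 = (14*(6 - (-3)*(-5) - 1/(2*((-3*(-5))))))*17 = (14*(6 - 1*15 - ½/15))*17 = (14*(6 - 15 - ½*1/15))*17 = (14*(6 - 15 - 1/30))*17 = (14*(-271/30))*17 = -1897/15*17 = -32249/15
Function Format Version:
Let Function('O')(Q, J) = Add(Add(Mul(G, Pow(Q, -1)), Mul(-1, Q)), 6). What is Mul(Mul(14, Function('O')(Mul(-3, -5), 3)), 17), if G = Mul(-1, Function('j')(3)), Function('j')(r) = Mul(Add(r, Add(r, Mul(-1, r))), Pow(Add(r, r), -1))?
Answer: Rational(-32249, 15) ≈ -2149.9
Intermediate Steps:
Function('j')(r) = Rational(1, 2) (Function('j')(r) = Mul(Add(r, 0), Pow(Mul(2, r), -1)) = Mul(r, Mul(Rational(1, 2), Pow(r, -1))) = Rational(1, 2))
G = Rational(-1, 2) (G = Mul(-1, Rational(1, 2)) = Rational(-1, 2) ≈ -0.50000)
Function('O')(Q, J) = Add(6, Mul(-1, Q), Mul(Rational(-1, 2), Pow(Q, -1))) (Function('O')(Q, J) = Add(Add(Mul(Rational(-1, 2), Pow(Q, -1)), Mul(-1, Q)), 6) = Add(Add(Mul(-1, Q), Mul(Rational(-1, 2), Pow(Q, -1))), 6) = Add(6, Mul(-1, Q), Mul(Rational(-1, 2), Pow(Q, -1))))
Mul(Mul(14, Function('O')(Mul(-3, -5), 3)), 17) = Mul(Mul(14, Add(6, Mul(-1, Mul(-3, -5)), Mul(Rational(-1, 2), Pow(Mul(-3, -5), -1)))), 17) = Mul(Mul(14, Add(6, Mul(-1, 15), Mul(Rational(-1, 2), Pow(15, -1)))), 17) = Mul(Mul(14, Add(6, -15, Mul(Rational(-1, 2), Rational(1, 15)))), 17) = Mul(Mul(14, Add(6, -15, Rational(-1, 30))), 17) = Mul(Mul(14, Rational(-271, 30)), 17) = Mul(Rational(-1897, 15), 17) = Rational(-32249, 15)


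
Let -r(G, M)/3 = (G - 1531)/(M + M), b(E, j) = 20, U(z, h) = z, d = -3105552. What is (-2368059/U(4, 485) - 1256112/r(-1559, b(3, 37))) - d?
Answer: 1033344259/412 ≈ 2.5081e+6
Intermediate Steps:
r(G, M) = -3*(-1531 + G)/(2*M) (r(G, M) = -3*(G - 1531)/(M + M) = -3*(-1531 + G)/(2*M))
(-2368059/U(4, 485) - 1256112/r(-1559, b(3, 37))) - d = (-2368059/4 - 1256112*40/(3*(1531 - 1*(-1559)))) - 1*(-3105552) = (-2368059*1/4 - 1256112*40/(3*(1531 + 1559))) + 3105552 = (-2368059/4 - 1256112/((3/2)*(1/20)*3090)) + 3105552 = (-2368059/4 - 1256112/927/4) + 3105552 = (-2368059/4 - 1256112*4/927) + 3105552 = (-2368059/4 - 558272/103) + 3105552 = -246143165/412 + 3105552 = 1033344259/412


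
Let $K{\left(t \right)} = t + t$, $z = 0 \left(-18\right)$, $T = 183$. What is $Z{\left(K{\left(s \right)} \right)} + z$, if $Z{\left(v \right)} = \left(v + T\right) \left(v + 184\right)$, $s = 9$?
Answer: $40602$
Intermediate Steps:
$z = 0$
$K{\left(t \right)} = 2 t$
$Z{\left(v \right)} = \left(183 + v\right) \left(184 + v\right)$ ($Z{\left(v \right)} = \left(v + 183\right) \left(v + 184\right) = \left(183 + v\right) \left(184 + v\right)$)
$Z{\left(K{\left(s \right)} \right)} + z = \left(33672 + \left(2 \cdot 9\right)^{2} + 367 \cdot 2 \cdot 9\right) + 0 = \left(33672 + 18^{2} + 367 \cdot 18\right) + 0 = \left(33672 + 324 + 6606\right) + 0 = 40602 + 0 = 40602$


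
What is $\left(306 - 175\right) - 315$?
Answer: $-184$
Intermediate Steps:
$\left(306 - 175\right) - 315 = 131 - 315 = -184$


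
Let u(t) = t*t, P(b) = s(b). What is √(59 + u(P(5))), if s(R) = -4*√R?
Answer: √139 ≈ 11.790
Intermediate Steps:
P(b) = -4*√b
u(t) = t²
√(59 + u(P(5))) = √(59 + (-4*√5)²) = √(59 + 80) = √139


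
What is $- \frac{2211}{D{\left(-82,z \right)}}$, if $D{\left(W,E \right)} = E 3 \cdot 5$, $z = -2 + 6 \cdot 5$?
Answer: $- \frac{737}{140} \approx -5.2643$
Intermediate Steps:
$z = 28$ ($z = -2 + 30 = 28$)
$D{\left(W,E \right)} = 15 E$ ($D{\left(W,E \right)} = 3 E 5 = 15 E$)
$- \frac{2211}{D{\left(-82,z \right)}} = - \frac{2211}{15 \cdot 28} = - \frac{2211}{420} = \left(-2211\right) \frac{1}{420} = - \frac{737}{140}$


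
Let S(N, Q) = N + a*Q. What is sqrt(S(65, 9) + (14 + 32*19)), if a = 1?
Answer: 2*sqrt(174) ≈ 26.382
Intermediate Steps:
S(N, Q) = N + Q (S(N, Q) = N + 1*Q = N + Q)
sqrt(S(65, 9) + (14 + 32*19)) = sqrt((65 + 9) + (14 + 32*19)) = sqrt(74 + (14 + 608)) = sqrt(74 + 622) = sqrt(696) = 2*sqrt(174)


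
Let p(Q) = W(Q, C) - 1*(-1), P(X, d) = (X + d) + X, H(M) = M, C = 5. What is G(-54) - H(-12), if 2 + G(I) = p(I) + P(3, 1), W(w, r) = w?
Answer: -36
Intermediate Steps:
P(X, d) = d + 2*X
p(Q) = 1 + Q (p(Q) = Q - 1*(-1) = Q + 1 = 1 + Q)
G(I) = 6 + I (G(I) = -2 + ((1 + I) + (1 + 2*3)) = -2 + ((1 + I) + (1 + 6)) = -2 + ((1 + I) + 7) = -2 + (8 + I) = 6 + I)
G(-54) - H(-12) = (6 - 54) - 1*(-12) = -48 + 12 = -36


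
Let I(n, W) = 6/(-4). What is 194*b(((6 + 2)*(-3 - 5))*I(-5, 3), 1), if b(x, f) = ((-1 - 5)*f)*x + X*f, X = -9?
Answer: -113490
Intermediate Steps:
I(n, W) = -3/2 (I(n, W) = 6*(-¼) = -3/2)
b(x, f) = -9*f - 6*f*x (b(x, f) = ((-1 - 5)*f)*x - 9*f = (-6*f)*x - 9*f = -6*f*x - 9*f = -9*f - 6*f*x)
194*b(((6 + 2)*(-3 - 5))*I(-5, 3), 1) = 194*(-3*1*(3 + 2*(((6 + 2)*(-3 - 5))*(-3/2)))) = 194*(-3*1*(3 + 2*((8*(-8))*(-3/2)))) = 194*(-3*1*(3 + 2*(-64*(-3/2)))) = 194*(-3*1*(3 + 2*96)) = 194*(-3*1*(3 + 192)) = 194*(-3*1*195) = 194*(-585) = -113490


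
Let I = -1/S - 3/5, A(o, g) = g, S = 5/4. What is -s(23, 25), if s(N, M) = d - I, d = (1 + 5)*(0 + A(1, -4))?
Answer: 113/5 ≈ 22.600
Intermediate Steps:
S = 5/4 (S = 5*(1/4) = 5/4 ≈ 1.2500)
I = -7/5 (I = -1/5/4 - 3/5 = -1*4/5 - 3*1/5 = -4/5 - 3/5 = -7/5 ≈ -1.4000)
d = -24 (d = (1 + 5)*(0 - 4) = 6*(-4) = -24)
s(N, M) = -113/5 (s(N, M) = -24 - 1*(-7/5) = -24 + 7/5 = -113/5)
-s(23, 25) = -1*(-113/5) = 113/5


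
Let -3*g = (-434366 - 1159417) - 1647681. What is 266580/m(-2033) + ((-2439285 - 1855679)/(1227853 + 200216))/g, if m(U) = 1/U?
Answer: -209061513727216718261/385752854418 ≈ -5.4196e+8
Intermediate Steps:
g = 1080488 (g = -((-434366 - 1159417) - 1647681)/3 = -(-1593783 - 1647681)/3 = -⅓*(-3241464) = 1080488)
266580/m(-2033) + ((-2439285 - 1855679)/(1227853 + 200216))/g = 266580/(1/(-2033)) + ((-2439285 - 1855679)/(1227853 + 200216))/1080488 = 266580/(-1/2033) - 4294964/1428069*(1/1080488) = 266580*(-2033) - 4294964*1/1428069*(1/1080488) = -541957140 - 4294964/1428069*1/1080488 = -541957140 - 1073741/385752854418 = -209061513727216718261/385752854418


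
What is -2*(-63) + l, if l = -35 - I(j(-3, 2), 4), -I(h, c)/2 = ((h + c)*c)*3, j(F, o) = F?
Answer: 115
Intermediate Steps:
I(h, c) = -6*c*(c + h) (I(h, c) = -2*(h + c)*c*3 = -2*(c + h)*c*3 = -2*c*(c + h)*3 = -6*c*(c + h))
l = -11 (l = -35 - (-6)*4*(4 - 3) = -35 - (-6)*4 = -35 - 1*(-24) = -35 + 24 = -11)
-2*(-63) + l = -2*(-63) - 11 = 126 - 11 = 115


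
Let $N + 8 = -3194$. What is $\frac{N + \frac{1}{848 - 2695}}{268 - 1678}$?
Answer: $\frac{394273}{173618} \approx 2.2709$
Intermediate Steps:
$N = -3202$ ($N = -8 - 3194 = -3202$)
$\frac{N + \frac{1}{848 - 2695}}{268 - 1678} = \frac{-3202 + \frac{1}{848 - 2695}}{268 - 1678} = \frac{-3202 + \frac{1}{-1847}}{-1410} = \left(-3202 - \frac{1}{1847}\right) \left(- \frac{1}{1410}\right) = \left(- \frac{5914095}{1847}\right) \left(- \frac{1}{1410}\right) = \frac{394273}{173618}$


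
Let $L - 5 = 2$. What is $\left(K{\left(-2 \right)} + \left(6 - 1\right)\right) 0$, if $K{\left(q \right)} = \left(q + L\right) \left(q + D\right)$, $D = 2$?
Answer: $0$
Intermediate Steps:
$L = 7$ ($L = 5 + 2 = 7$)
$K{\left(q \right)} = \left(2 + q\right) \left(7 + q\right)$ ($K{\left(q \right)} = \left(q + 7\right) \left(q + 2\right) = \left(7 + q\right) \left(2 + q\right) = \left(2 + q\right) \left(7 + q\right)$)
$\left(K{\left(-2 \right)} + \left(6 - 1\right)\right) 0 = \left(\left(14 + \left(-2\right)^{2} + 9 \left(-2\right)\right) + \left(6 - 1\right)\right) 0 = \left(\left(14 + 4 - 18\right) + \left(6 - 1\right)\right) 0 = \left(0 + 5\right) 0 = 5 \cdot 0 = 0$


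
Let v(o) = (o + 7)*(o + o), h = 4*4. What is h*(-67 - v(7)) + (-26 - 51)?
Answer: -4285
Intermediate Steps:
h = 16
v(o) = 2*o*(7 + o) (v(o) = (7 + o)*(2*o) = 2*o*(7 + o))
h*(-67 - v(7)) + (-26 - 51) = 16*(-67 - 2*7*(7 + 7)) + (-26 - 51) = 16*(-67 - 2*7*14) - 77 = 16*(-67 - 1*196) - 77 = 16*(-67 - 196) - 77 = 16*(-263) - 77 = -4208 - 77 = -4285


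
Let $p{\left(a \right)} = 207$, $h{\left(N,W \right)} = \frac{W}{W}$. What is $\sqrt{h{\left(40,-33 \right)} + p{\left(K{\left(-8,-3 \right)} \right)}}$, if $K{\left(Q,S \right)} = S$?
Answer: $4 \sqrt{13} \approx 14.422$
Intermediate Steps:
$h{\left(N,W \right)} = 1$
$\sqrt{h{\left(40,-33 \right)} + p{\left(K{\left(-8,-3 \right)} \right)}} = \sqrt{1 + 207} = \sqrt{208} = 4 \sqrt{13}$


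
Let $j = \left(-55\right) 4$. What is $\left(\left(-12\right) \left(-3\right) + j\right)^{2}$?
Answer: $33856$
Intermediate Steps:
$j = -220$
$\left(\left(-12\right) \left(-3\right) + j\right)^{2} = \left(\left(-12\right) \left(-3\right) - 220\right)^{2} = \left(36 - 220\right)^{2} = \left(-184\right)^{2} = 33856$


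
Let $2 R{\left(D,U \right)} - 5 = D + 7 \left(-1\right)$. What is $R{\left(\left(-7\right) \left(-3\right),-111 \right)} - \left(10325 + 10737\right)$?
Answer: $- \frac{42105}{2} \approx -21053.0$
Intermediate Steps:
$R{\left(D,U \right)} = -1 + \frac{D}{2}$ ($R{\left(D,U \right)} = \frac{5}{2} + \frac{D + 7 \left(-1\right)}{2} = \frac{5}{2} + \frac{D - 7}{2} = \frac{5}{2} + \frac{-7 + D}{2} = \frac{5}{2} + \left(- \frac{7}{2} + \frac{D}{2}\right) = -1 + \frac{D}{2}$)
$R{\left(\left(-7\right) \left(-3\right),-111 \right)} - \left(10325 + 10737\right) = \left(-1 + \frac{\left(-7\right) \left(-3\right)}{2}\right) - \left(10325 + 10737\right) = \left(-1 + \frac{1}{2} \cdot 21\right) - 21062 = \left(-1 + \frac{21}{2}\right) - 21062 = \frac{19}{2} - 21062 = - \frac{42105}{2}$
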